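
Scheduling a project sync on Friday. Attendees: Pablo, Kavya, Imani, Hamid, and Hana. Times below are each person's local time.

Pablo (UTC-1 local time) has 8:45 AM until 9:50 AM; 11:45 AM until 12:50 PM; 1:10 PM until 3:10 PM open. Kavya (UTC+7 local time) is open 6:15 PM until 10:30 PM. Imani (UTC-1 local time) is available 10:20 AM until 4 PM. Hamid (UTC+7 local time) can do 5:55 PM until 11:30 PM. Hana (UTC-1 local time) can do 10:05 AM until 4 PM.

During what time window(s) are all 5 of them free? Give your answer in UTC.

12:45-13:50, 14:10-15:30

Pablo in UTC: 09:45-10:50, 12:45-13:50, 14:10-16:10 (add 1h to convert from UTC-1).
Kavya in UTC: 11:15-15:30 (subtract 7h to convert from UTC+7).
Imani in UTC: 11:20-17:00 (add 1h to convert from UTC-1).
Hamid in UTC: 10:55-16:30 (subtract 7h to convert from UTC+7).
Hana in UTC: 11:05-17:00 (add 1h to convert from UTC-1).
Pablo ∩ Kavya: 12:45-13:50, 14:10-15:30.
Pablo ∩ Kavya ∩ Imani: 12:45-13:50, 14:10-15:30.
Pablo ∩ Kavya ∩ Imani ∩ Hamid: 12:45-13:50, 14:10-15:30.
Pablo ∩ Kavya ∩ Imani ∩ Hamid ∩ Hana: 12:45-13:50, 14:10-15:30.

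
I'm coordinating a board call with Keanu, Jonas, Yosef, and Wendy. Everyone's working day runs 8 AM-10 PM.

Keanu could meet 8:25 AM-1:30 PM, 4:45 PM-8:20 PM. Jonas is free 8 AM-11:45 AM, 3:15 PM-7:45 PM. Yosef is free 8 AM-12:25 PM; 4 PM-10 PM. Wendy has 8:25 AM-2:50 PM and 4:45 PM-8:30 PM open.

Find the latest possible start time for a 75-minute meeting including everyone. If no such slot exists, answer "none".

18:30

Keanu ∩ Jonas: 08:25-11:45, 16:45-19:45.
Keanu ∩ Jonas ∩ Yosef: 08:25-11:45, 16:45-19:45.
Keanu ∩ Jonas ∩ Yosef ∩ Wendy: 08:25-11:45, 16:45-19:45.
Those are the intersection windows.
The last common window of at least 75 minutes is 16:45-19:45; a 75-minute meeting can start as late as 18:30 and still end by 19:45.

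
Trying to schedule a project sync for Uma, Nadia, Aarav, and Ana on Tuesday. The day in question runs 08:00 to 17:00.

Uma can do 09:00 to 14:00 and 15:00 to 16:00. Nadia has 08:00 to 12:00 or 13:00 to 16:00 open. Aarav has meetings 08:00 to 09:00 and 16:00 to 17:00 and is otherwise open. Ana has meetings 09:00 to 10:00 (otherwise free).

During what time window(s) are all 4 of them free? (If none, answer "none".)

10:00-12:00, 13:00-14:00, 15:00-16:00

Uma free: 09:00-14:00, 15:00-16:00.
Nadia free: 08:00-12:00, 13:00-16:00.
Aarav free: 09:00-16:00 (invert busy blocks within the working day).
Ana free: 08:00-09:00, 10:00-17:00 (invert busy blocks within the working day).
Uma ∩ Nadia: 09:00-12:00, 13:00-14:00, 15:00-16:00.
Uma ∩ Nadia ∩ Aarav: 09:00-12:00, 13:00-14:00, 15:00-16:00.
Uma ∩ Nadia ∩ Aarav ∩ Ana: 10:00-12:00, 13:00-14:00, 15:00-16:00.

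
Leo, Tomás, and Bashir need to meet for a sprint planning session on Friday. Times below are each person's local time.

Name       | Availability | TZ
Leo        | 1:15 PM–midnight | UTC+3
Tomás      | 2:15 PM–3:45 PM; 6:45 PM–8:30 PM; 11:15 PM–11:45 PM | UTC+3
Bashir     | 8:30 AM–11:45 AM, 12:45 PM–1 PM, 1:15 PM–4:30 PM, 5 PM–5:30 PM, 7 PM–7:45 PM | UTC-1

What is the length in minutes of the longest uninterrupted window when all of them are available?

105

Leo in UTC: 10:15-21:00 (subtract 3h to convert from UTC+3).
Tomás in UTC: 11:15-12:45, 15:45-17:30, 20:15-20:45 (subtract 3h to convert from UTC+3).
Bashir in UTC: 09:30-12:45, 13:45-14:00, 14:15-17:30, 18:00-18:30, 20:00-20:45 (add 1h to convert from UTC-1).
Leo ∩ Tomás: 11:15-12:45, 15:45-17:30, 20:15-20:45.
Leo ∩ Tomás ∩ Bashir: 11:15-12:45, 15:45-17:30, 20:15-20:45.
The longest is 15:45-17:30 at 105 minutes.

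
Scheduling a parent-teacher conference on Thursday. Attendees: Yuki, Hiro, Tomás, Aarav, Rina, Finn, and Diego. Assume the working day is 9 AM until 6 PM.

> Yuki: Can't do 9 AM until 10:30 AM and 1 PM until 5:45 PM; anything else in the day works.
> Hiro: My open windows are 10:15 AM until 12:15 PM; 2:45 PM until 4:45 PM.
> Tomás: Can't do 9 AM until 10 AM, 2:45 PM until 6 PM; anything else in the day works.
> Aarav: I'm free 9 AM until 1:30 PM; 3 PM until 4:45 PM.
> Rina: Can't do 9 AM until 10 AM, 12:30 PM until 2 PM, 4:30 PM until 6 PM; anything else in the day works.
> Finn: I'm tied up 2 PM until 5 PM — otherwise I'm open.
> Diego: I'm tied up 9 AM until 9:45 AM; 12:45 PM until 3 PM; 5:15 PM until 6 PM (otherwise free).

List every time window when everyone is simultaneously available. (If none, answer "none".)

Yuki free: 10:30-13:00, 17:45-18:00 (invert busy blocks within the working day).
Hiro free: 10:15-12:15, 14:45-16:45.
Tomás free: 10:00-14:45 (invert busy blocks within the working day).
Aarav free: 09:00-13:30, 15:00-16:45.
Rina free: 10:00-12:30, 14:00-16:30 (invert busy blocks within the working day).
Finn free: 09:00-14:00, 17:00-18:00 (invert busy blocks within the working day).
Diego free: 09:45-12:45, 15:00-17:15 (invert busy blocks within the working day).
Yuki ∩ Hiro: 10:30-12:15.
Yuki ∩ Hiro ∩ Tomás: 10:30-12:15.
Yuki ∩ Hiro ∩ Tomás ∩ Aarav: 10:30-12:15.
Yuki ∩ Hiro ∩ Tomás ∩ Aarav ∩ Rina: 10:30-12:15.
Yuki ∩ Hiro ∩ Tomás ∩ Aarav ∩ Rina ∩ Finn: 10:30-12:15.
Yuki ∩ Hiro ∩ Tomás ∩ Aarav ∩ Rina ∩ Finn ∩ Diego: 10:30-12:15.

10:30-12:15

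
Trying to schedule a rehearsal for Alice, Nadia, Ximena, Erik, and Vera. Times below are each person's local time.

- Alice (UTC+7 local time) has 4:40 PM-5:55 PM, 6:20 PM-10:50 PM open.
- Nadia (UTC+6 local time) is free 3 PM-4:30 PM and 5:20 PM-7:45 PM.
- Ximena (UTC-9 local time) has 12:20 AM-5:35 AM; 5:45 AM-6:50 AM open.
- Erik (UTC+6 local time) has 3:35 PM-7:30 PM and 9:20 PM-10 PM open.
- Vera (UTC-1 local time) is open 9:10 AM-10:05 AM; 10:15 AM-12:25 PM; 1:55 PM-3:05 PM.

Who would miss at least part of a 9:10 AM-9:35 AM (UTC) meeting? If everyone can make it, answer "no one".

Alice, Erik, Vera, Ximena

Alice in UTC: 09:40-10:55, 11:20-15:50 (subtract 7h to convert from UTC+7).
Nadia in UTC: 09:00-10:30, 11:20-13:45 (subtract 6h to convert from UTC+6).
Ximena in UTC: 09:20-14:35, 14:45-15:50 (add 9h to convert from UTC-9).
Erik in UTC: 09:35-13:30, 15:20-16:00 (subtract 6h to convert from UTC+6).
Vera in UTC: 10:10-11:05, 11:15-13:25, 14:55-16:05 (add 1h to convert from UTC-1).
Alice: not fully free for 09:10-09:35. Nadia: free for 09:10-09:35. Ximena: not fully free for 09:10-09:35. Erik: not fully free for 09:10-09:35. Vera: not fully free for 09:10-09:35.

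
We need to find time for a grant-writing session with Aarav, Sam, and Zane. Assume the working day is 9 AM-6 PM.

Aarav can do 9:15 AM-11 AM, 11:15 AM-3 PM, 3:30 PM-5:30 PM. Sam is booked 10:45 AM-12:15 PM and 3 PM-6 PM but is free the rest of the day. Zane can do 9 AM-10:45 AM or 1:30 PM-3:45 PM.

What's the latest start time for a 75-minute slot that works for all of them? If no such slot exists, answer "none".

Aarav free: 09:15-11:00, 11:15-15:00, 15:30-17:30.
Sam free: 09:00-10:45, 12:15-15:00 (invert busy blocks within the working day).
Zane free: 09:00-10:45, 13:30-15:45.
Aarav ∩ Sam: 09:15-10:45, 12:15-15:00.
Aarav ∩ Sam ∩ Zane: 09:15-10:45, 13:30-15:00.
So the common availability across everyone is 09:15-10:45, 13:30-15:00.
The last common window of at least 75 minutes is 13:30-15:00; a 75-minute meeting can start as late as 13:45 and still end by 15:00.

13:45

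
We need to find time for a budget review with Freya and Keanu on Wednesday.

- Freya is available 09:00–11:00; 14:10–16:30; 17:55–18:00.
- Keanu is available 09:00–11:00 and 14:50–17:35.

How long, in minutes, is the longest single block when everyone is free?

120

Freya ∩ Keanu: 09:00-11:00, 14:50-16:30.
The longest is 09:00-11:00 at 120 minutes.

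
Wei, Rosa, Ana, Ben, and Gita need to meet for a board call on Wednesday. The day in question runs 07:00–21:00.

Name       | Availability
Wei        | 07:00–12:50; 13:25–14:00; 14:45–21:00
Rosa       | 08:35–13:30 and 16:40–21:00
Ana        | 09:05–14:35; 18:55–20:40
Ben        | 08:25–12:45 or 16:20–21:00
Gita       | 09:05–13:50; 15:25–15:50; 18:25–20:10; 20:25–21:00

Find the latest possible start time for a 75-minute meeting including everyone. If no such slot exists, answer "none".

18:55

Wei ∩ Rosa: 08:35-12:50, 13:25-13:30, 16:40-21:00.
Wei ∩ Rosa ∩ Ana: 09:05-12:50, 13:25-13:30, 18:55-20:40.
Wei ∩ Rosa ∩ Ana ∩ Ben: 09:05-12:45, 18:55-20:40.
Wei ∩ Rosa ∩ Ana ∩ Ben ∩ Gita: 09:05-12:45, 18:55-20:10, 20:25-20:40.
Those are the intersection windows.
The last common window of at least 75 minutes is 18:55-20:10; a 75-minute meeting can start as late as 18:55 and still end by 20:10.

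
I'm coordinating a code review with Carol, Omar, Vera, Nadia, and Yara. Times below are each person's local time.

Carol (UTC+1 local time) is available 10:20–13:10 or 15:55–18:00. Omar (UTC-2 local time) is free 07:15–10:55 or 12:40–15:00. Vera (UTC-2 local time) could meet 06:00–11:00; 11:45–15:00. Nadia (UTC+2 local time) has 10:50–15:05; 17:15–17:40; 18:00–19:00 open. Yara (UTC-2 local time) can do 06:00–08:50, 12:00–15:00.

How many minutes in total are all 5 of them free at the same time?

Carol in UTC: 09:20-12:10, 14:55-17:00 (subtract 1h to convert from UTC+1).
Omar in UTC: 09:15-12:55, 14:40-17:00 (add 2h to convert from UTC-2).
Vera in UTC: 08:00-13:00, 13:45-17:00 (add 2h to convert from UTC-2).
Nadia in UTC: 08:50-13:05, 15:15-15:40, 16:00-17:00 (subtract 2h to convert from UTC+2).
Yara in UTC: 08:00-10:50, 14:00-17:00 (add 2h to convert from UTC-2).
Carol ∩ Omar: 09:20-12:10, 14:55-17:00.
Carol ∩ Omar ∩ Vera: 09:20-12:10, 14:55-17:00.
Carol ∩ Omar ∩ Vera ∩ Nadia: 09:20-12:10, 15:15-15:40, 16:00-17:00.
Carol ∩ Omar ∩ Vera ∩ Nadia ∩ Yara: 09:20-10:50, 15:15-15:40, 16:00-17:00.
Summing the common windows: 90 + 25 + 60 = 175 minutes.

175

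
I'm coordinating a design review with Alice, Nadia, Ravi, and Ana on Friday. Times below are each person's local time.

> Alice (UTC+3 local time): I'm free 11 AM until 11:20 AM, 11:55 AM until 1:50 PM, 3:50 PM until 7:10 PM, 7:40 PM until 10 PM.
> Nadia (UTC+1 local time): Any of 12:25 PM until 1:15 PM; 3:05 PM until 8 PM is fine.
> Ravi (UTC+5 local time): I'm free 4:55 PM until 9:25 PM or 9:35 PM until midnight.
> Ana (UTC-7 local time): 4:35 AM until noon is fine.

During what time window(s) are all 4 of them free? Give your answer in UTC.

14:05-16:10, 16:40-19:00

Alice in UTC: 08:00-08:20, 08:55-10:50, 12:50-16:10, 16:40-19:00 (subtract 3h to convert from UTC+3).
Nadia in UTC: 11:25-12:15, 14:05-19:00 (subtract 1h to convert from UTC+1).
Ravi in UTC: 11:55-16:25, 16:35-19:00 (subtract 5h to convert from UTC+5).
Ana in UTC: 11:35-19:00 (add 7h to convert from UTC-7).
Alice ∩ Nadia: 14:05-16:10, 16:40-19:00.
Alice ∩ Nadia ∩ Ravi: 14:05-16:10, 16:40-19:00.
Alice ∩ Nadia ∩ Ravi ∩ Ana: 14:05-16:10, 16:40-19:00.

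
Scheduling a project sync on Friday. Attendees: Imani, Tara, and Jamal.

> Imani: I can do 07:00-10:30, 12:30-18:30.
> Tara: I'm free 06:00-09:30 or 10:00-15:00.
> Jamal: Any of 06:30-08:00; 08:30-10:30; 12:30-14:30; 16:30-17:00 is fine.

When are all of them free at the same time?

Imani ∩ Tara: 07:00-09:30, 10:00-10:30, 12:30-15:00.
Imani ∩ Tara ∩ Jamal: 07:00-08:00, 08:30-09:30, 10:00-10:30, 12:30-14:30.

07:00-08:00, 08:30-09:30, 10:00-10:30, 12:30-14:30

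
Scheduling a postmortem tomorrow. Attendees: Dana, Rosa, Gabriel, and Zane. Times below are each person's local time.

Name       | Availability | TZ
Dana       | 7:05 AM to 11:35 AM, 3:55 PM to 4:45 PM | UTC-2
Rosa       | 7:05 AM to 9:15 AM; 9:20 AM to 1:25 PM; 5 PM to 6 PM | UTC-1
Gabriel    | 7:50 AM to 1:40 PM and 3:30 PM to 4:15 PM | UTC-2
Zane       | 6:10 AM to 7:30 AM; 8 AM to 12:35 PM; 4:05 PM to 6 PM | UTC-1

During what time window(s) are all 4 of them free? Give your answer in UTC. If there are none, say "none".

Dana in UTC: 09:05-13:35, 17:55-18:45 (add 2h to convert from UTC-2).
Rosa in UTC: 08:05-10:15, 10:20-14:25, 18:00-19:00 (add 1h to convert from UTC-1).
Gabriel in UTC: 09:50-15:40, 17:30-18:15 (add 2h to convert from UTC-2).
Zane in UTC: 07:10-08:30, 09:00-13:35, 17:05-19:00 (add 1h to convert from UTC-1).
Dana ∩ Rosa: 09:05-10:15, 10:20-13:35, 18:00-18:45.
Dana ∩ Rosa ∩ Gabriel: 09:50-10:15, 10:20-13:35, 18:00-18:15.
Dana ∩ Rosa ∩ Gabriel ∩ Zane: 09:50-10:15, 10:20-13:35, 18:00-18:15.
Those are the intersection windows.

09:50-10:15, 10:20-13:35, 18:00-18:15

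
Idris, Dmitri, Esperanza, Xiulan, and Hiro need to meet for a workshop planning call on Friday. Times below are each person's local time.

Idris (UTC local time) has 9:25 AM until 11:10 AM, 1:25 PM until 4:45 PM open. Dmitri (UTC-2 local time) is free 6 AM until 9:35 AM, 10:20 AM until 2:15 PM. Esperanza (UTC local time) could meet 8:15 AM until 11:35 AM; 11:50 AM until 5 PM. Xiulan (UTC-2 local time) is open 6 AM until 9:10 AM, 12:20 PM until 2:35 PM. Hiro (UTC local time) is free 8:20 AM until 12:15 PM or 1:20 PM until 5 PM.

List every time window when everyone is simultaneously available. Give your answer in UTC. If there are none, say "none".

Idris in UTC: 09:25-11:10, 13:25-16:45.
Dmitri in UTC: 08:00-11:35, 12:20-16:15 (add 2h to convert from UTC-2).
Esperanza in UTC: 08:15-11:35, 11:50-17:00.
Xiulan in UTC: 08:00-11:10, 14:20-16:35 (add 2h to convert from UTC-2).
Hiro in UTC: 08:20-12:15, 13:20-17:00.
Idris ∩ Dmitri: 09:25-11:10, 13:25-16:15.
Idris ∩ Dmitri ∩ Esperanza: 09:25-11:10, 13:25-16:15.
Idris ∩ Dmitri ∩ Esperanza ∩ Xiulan: 09:25-11:10, 14:20-16:15.
Idris ∩ Dmitri ∩ Esperanza ∩ Xiulan ∩ Hiro: 09:25-11:10, 14:20-16:15.

09:25-11:10, 14:20-16:15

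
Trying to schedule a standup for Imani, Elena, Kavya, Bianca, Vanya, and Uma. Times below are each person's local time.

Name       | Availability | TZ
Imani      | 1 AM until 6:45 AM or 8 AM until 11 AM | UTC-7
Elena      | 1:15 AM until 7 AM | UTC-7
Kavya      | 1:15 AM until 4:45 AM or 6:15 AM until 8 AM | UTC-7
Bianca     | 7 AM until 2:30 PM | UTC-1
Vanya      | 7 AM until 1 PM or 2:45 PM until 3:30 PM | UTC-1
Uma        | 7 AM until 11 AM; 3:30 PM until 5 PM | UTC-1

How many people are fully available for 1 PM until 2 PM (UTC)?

3

Imani in UTC: 08:00-13:45, 15:00-18:00 (add 7h to convert from UTC-7).
Elena in UTC: 08:15-14:00 (add 7h to convert from UTC-7).
Kavya in UTC: 08:15-11:45, 13:15-15:00 (add 7h to convert from UTC-7).
Bianca in UTC: 08:00-15:30 (add 1h to convert from UTC-1).
Vanya in UTC: 08:00-14:00, 15:45-16:30 (add 1h to convert from UTC-1).
Uma in UTC: 08:00-12:00, 16:30-18:00 (add 1h to convert from UTC-1).
Elena, Bianca, and Vanya can make the full 13:00-14:00 slot — that's 3.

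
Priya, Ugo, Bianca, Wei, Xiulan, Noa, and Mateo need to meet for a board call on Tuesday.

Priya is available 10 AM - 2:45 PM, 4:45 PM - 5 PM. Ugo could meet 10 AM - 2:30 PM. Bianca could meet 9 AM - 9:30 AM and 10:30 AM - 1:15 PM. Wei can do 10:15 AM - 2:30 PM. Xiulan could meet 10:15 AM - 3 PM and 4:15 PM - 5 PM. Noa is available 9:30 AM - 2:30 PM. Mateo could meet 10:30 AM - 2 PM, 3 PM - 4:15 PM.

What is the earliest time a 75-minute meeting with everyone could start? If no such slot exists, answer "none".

10:30

Priya ∩ Ugo: 10:00-14:30.
Priya ∩ Ugo ∩ Bianca: 10:30-13:15.
Priya ∩ Ugo ∩ Bianca ∩ Wei: 10:30-13:15.
Priya ∩ Ugo ∩ Bianca ∩ Wei ∩ Xiulan: 10:30-13:15.
Priya ∩ Ugo ∩ Bianca ∩ Wei ∩ Xiulan ∩ Noa: 10:30-13:15.
Priya ∩ Ugo ∩ Bianca ∩ Wei ∩ Xiulan ∩ Noa ∩ Mateo: 10:30-13:15.
Those are the intersection windows.
The first common window of at least 75 minutes is 10:30-13:15, so the earliest start is 10:30.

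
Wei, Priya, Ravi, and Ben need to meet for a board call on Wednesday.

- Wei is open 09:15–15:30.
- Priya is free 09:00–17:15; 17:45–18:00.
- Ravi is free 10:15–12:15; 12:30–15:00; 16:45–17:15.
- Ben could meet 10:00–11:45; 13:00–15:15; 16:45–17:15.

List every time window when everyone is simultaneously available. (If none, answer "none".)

10:15-11:45, 13:00-15:00

Wei ∩ Priya: 09:15-15:30.
Wei ∩ Priya ∩ Ravi: 10:15-12:15, 12:30-15:00.
Wei ∩ Priya ∩ Ravi ∩ Ben: 10:15-11:45, 13:00-15:00.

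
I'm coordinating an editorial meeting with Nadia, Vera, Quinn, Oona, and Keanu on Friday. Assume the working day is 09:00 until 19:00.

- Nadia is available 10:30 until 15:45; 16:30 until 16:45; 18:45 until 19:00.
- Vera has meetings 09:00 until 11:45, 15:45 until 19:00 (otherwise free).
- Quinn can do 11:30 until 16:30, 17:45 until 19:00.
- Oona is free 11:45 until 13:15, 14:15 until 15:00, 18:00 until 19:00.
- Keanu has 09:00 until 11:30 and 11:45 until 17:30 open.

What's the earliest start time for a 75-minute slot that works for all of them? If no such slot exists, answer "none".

11:45

Nadia free: 10:30-15:45, 16:30-16:45, 18:45-19:00.
Vera free: 11:45-15:45 (invert busy blocks within the working day).
Quinn free: 11:30-16:30, 17:45-19:00.
Oona free: 11:45-13:15, 14:15-15:00, 18:00-19:00.
Keanu free: 09:00-11:30, 11:45-17:30.
Nadia ∩ Vera: 11:45-15:45.
Nadia ∩ Vera ∩ Quinn: 11:45-15:45.
Nadia ∩ Vera ∩ Quinn ∩ Oona: 11:45-13:15, 14:15-15:00.
Nadia ∩ Vera ∩ Quinn ∩ Oona ∩ Keanu: 11:45-13:15, 14:15-15:00.
The first common window of at least 75 minutes is 11:45-13:15, so the earliest start is 11:45.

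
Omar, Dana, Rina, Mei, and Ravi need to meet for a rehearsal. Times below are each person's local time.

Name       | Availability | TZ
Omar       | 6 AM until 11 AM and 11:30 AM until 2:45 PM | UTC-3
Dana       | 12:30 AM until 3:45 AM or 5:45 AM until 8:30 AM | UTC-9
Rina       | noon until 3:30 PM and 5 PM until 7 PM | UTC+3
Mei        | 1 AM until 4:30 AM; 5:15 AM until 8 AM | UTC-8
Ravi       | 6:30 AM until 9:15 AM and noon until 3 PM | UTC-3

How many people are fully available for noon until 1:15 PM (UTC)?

Omar in UTC: 09:00-14:00, 14:30-17:45 (add 3h to convert from UTC-3).
Dana in UTC: 09:30-12:45, 14:45-17:30 (add 9h to convert from UTC-9).
Rina in UTC: 09:00-12:30, 14:00-16:00 (subtract 3h to convert from UTC+3).
Mei in UTC: 09:00-12:30, 13:15-16:00 (add 8h to convert from UTC-8).
Ravi in UTC: 09:30-12:15, 15:00-18:00 (add 3h to convert from UTC-3).
Omar can make the full 12:00-13:15 slot — that's 1.

1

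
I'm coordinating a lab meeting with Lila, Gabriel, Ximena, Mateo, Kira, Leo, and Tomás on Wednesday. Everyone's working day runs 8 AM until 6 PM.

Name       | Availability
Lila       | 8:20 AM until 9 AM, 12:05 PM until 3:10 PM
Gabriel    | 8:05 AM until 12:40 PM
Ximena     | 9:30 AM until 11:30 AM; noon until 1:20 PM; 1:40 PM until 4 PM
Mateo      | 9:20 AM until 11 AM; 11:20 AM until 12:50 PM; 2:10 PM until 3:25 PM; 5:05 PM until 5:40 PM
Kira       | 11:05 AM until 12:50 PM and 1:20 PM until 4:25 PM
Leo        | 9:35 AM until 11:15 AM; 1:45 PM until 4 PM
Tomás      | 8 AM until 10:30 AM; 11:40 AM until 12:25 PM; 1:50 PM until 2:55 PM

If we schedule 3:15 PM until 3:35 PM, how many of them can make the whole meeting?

Ximena, Kira, and Leo can make the full 15:15-15:35 slot — that's 3.

3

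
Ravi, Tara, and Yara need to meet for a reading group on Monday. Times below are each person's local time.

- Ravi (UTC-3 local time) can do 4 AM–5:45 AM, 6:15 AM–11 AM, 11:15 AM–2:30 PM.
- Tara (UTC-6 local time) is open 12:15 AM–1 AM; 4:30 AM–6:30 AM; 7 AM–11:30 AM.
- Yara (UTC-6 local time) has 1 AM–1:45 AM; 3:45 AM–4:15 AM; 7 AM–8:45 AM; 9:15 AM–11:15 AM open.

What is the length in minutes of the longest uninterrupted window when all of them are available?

Ravi in UTC: 07:00-08:45, 09:15-14:00, 14:15-17:30 (add 3h to convert from UTC-3).
Tara in UTC: 06:15-07:00, 10:30-12:30, 13:00-17:30 (add 6h to convert from UTC-6).
Yara in UTC: 07:00-07:45, 09:45-10:15, 13:00-14:45, 15:15-17:15 (add 6h to convert from UTC-6).
Ravi ∩ Tara: 10:30-12:30, 13:00-14:00, 14:15-17:30.
Ravi ∩ Tara ∩ Yara: 13:00-14:00, 14:15-14:45, 15:15-17:15.
Those are the intersection windows.
The longest is 15:15-17:15 at 120 minutes.

120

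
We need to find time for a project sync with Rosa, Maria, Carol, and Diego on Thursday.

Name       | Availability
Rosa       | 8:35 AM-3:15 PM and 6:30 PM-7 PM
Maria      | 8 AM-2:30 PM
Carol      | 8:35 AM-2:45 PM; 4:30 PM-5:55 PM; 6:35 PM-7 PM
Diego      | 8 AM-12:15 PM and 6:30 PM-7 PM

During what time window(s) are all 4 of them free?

08:35-12:15

Rosa ∩ Maria: 08:35-14:30.
Rosa ∩ Maria ∩ Carol: 08:35-14:30.
Rosa ∩ Maria ∩ Carol ∩ Diego: 08:35-12:15.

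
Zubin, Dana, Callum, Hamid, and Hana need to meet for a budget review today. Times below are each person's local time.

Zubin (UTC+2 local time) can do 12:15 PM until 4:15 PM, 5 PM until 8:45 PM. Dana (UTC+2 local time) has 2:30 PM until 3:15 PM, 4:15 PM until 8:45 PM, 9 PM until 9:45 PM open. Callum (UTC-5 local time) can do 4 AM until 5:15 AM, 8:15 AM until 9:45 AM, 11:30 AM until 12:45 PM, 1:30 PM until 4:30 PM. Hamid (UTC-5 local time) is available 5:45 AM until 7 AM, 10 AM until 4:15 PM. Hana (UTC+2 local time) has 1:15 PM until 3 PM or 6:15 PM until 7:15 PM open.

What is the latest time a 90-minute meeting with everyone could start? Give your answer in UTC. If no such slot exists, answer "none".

none

Zubin in UTC: 10:15-14:15, 15:00-18:45 (subtract 2h to convert from UTC+2).
Dana in UTC: 12:30-13:15, 14:15-18:45, 19:00-19:45 (subtract 2h to convert from UTC+2).
Callum in UTC: 09:00-10:15, 13:15-14:45, 16:30-17:45, 18:30-21:30 (add 5h to convert from UTC-5).
Hamid in UTC: 10:45-12:00, 15:00-21:15 (add 5h to convert from UTC-5).
Hana in UTC: 11:15-13:00, 16:15-17:15 (subtract 2h to convert from UTC+2).
Zubin ∩ Dana: 12:30-13:15, 15:00-18:45.
Zubin ∩ Dana ∩ Callum: 16:30-17:45, 18:30-18:45.
Zubin ∩ Dana ∩ Callum ∩ Hamid: 16:30-17:45, 18:30-18:45.
Zubin ∩ Dana ∩ Callum ∩ Hamid ∩ Hana: 16:30-17:15.
So the common availability across everyone is 16:30-17:15.
No common window is at least 90 minutes long.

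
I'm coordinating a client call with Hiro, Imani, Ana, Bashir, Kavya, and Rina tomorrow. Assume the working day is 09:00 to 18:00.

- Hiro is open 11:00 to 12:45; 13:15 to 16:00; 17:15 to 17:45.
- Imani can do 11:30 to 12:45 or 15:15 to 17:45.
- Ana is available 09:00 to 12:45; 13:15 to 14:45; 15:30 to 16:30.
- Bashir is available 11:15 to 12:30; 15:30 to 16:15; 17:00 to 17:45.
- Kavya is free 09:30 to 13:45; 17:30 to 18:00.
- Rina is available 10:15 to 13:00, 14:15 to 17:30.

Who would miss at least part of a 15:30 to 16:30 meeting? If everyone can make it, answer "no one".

Bashir, Hiro, Kavya

Hiro: not fully free for 15:30-16:30. Imani: free for 15:30-16:30. Ana: free for 15:30-16:30. Bashir: not fully free for 15:30-16:30. Kavya: not fully free for 15:30-16:30. Rina: free for 15:30-16:30.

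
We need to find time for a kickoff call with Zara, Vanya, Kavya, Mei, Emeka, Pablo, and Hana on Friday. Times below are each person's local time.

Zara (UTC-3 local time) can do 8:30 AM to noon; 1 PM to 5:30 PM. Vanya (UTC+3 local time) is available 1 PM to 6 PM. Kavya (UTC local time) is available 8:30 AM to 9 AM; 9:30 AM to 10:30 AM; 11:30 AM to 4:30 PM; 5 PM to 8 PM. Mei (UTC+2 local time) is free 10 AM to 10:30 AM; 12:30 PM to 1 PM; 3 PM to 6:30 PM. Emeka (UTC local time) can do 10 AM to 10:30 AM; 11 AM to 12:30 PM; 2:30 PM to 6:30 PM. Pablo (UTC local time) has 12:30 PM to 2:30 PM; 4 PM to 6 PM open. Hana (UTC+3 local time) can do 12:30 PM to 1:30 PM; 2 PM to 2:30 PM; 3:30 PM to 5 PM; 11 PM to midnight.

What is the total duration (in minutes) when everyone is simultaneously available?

0

Zara in UTC: 11:30-15:00, 16:00-20:30 (add 3h to convert from UTC-3).
Vanya in UTC: 10:00-15:00 (subtract 3h to convert from UTC+3).
Kavya in UTC: 08:30-09:00, 09:30-10:30, 11:30-16:30, 17:00-20:00.
Mei in UTC: 08:00-08:30, 10:30-11:00, 13:00-16:30 (subtract 2h to convert from UTC+2).
Emeka in UTC: 10:00-10:30, 11:00-12:30, 14:30-18:30.
Pablo in UTC: 12:30-14:30, 16:00-18:00.
Hana in UTC: 09:30-10:30, 11:00-11:30, 12:30-14:00, 20:00-21:00 (subtract 3h to convert from UTC+3).
Zara ∩ Vanya: 11:30-15:00.
Zara ∩ Vanya ∩ Kavya: 11:30-15:00.
Zara ∩ Vanya ∩ Kavya ∩ Mei: 13:00-15:00.
Zara ∩ Vanya ∩ Kavya ∩ Mei ∩ Emeka: 14:30-15:00.
Zara ∩ Vanya ∩ Kavya ∩ Mei ∩ Emeka ∩ Pablo: ∅.
Zara ∩ Vanya ∩ Kavya ∩ Mei ∩ Emeka ∩ Pablo ∩ Hana: ∅.
There is no time when everyone is free.
There is no common window, so the total is 0 minutes.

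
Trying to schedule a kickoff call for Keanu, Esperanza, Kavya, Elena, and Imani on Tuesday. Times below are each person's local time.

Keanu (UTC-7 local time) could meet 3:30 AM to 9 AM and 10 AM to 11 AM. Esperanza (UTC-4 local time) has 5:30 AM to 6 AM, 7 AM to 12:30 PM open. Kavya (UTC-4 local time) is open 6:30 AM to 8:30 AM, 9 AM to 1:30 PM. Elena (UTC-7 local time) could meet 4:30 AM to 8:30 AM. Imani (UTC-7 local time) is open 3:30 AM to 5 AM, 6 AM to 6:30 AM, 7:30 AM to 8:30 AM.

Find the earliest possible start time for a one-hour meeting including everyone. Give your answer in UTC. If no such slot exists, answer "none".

14:30

Keanu in UTC: 10:30-16:00, 17:00-18:00 (add 7h to convert from UTC-7).
Esperanza in UTC: 09:30-10:00, 11:00-16:30 (add 4h to convert from UTC-4).
Kavya in UTC: 10:30-12:30, 13:00-17:30 (add 4h to convert from UTC-4).
Elena in UTC: 11:30-15:30 (add 7h to convert from UTC-7).
Imani in UTC: 10:30-12:00, 13:00-13:30, 14:30-15:30 (add 7h to convert from UTC-7).
Keanu ∩ Esperanza: 11:00-16:00.
Keanu ∩ Esperanza ∩ Kavya: 11:00-12:30, 13:00-16:00.
Keanu ∩ Esperanza ∩ Kavya ∩ Elena: 11:30-12:30, 13:00-15:30.
Keanu ∩ Esperanza ∩ Kavya ∩ Elena ∩ Imani: 11:30-12:00, 13:00-13:30, 14:30-15:30.
The first common window of at least 60 minutes is 14:30-15:30, so the earliest start is 14:30.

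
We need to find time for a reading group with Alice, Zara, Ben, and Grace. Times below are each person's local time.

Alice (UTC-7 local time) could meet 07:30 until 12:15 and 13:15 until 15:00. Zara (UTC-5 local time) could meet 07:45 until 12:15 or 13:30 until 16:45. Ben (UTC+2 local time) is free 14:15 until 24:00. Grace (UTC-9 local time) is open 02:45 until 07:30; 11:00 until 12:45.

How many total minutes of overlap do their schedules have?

Alice in UTC: 14:30-19:15, 20:15-22:00 (add 7h to convert from UTC-7).
Zara in UTC: 12:45-17:15, 18:30-21:45 (add 5h to convert from UTC-5).
Ben in UTC: 12:15-22:00 (subtract 2h to convert from UTC+2).
Grace in UTC: 11:45-16:30, 20:00-21:45 (add 9h to convert from UTC-9).
Alice ∩ Zara: 14:30-17:15, 18:30-19:15, 20:15-21:45.
Alice ∩ Zara ∩ Ben: 14:30-17:15, 18:30-19:15, 20:15-21:45.
Alice ∩ Zara ∩ Ben ∩ Grace: 14:30-16:30, 20:15-21:45.
Summing the common windows: 120 + 90 = 210 minutes.

210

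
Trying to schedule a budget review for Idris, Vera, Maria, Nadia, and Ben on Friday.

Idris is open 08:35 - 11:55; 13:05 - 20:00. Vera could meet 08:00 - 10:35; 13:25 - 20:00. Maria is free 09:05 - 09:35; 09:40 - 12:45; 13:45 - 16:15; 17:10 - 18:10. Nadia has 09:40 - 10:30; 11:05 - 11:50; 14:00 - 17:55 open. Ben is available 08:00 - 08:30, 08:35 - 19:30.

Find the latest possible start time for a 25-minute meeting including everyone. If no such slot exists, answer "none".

17:30

Idris ∩ Vera: 08:35-10:35, 13:25-20:00.
Idris ∩ Vera ∩ Maria: 09:05-09:35, 09:40-10:35, 13:45-16:15, 17:10-18:10.
Idris ∩ Vera ∩ Maria ∩ Nadia: 09:40-10:30, 14:00-16:15, 17:10-17:55.
Idris ∩ Vera ∩ Maria ∩ Nadia ∩ Ben: 09:40-10:30, 14:00-16:15, 17:10-17:55.
The last common window of at least 25 minutes is 17:10-17:55; a 25-minute meeting can start as late as 17:30 and still end by 17:55.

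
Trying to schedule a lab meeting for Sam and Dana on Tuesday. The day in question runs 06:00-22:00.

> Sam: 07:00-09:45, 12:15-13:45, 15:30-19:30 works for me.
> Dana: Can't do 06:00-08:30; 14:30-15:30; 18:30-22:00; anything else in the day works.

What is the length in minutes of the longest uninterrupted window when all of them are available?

Sam free: 07:00-09:45, 12:15-13:45, 15:30-19:30.
Dana free: 08:30-14:30, 15:30-18:30 (invert busy blocks within the working day).
Sam ∩ Dana: 08:30-09:45, 12:15-13:45, 15:30-18:30.
So the common availability across everyone is 08:30-09:45, 12:15-13:45, 15:30-18:30.
The longest is 15:30-18:30 at 180 minutes.

180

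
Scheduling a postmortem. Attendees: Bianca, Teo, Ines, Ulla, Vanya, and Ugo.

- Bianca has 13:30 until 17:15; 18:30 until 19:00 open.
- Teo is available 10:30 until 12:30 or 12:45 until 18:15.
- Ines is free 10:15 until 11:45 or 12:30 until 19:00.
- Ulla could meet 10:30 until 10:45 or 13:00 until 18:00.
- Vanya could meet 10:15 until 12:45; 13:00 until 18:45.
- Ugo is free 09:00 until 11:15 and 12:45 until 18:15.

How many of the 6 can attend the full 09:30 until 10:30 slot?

Ugo can make the full 09:30-10:30 slot — that's 1.

1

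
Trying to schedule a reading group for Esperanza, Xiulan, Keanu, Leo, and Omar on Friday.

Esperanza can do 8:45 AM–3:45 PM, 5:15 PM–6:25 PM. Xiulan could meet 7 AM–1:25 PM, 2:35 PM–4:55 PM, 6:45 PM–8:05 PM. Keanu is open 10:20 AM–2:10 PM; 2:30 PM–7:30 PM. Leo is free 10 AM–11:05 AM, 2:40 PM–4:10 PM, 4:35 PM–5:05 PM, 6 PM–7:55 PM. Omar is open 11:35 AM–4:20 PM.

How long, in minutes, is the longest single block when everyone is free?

65

Esperanza ∩ Xiulan: 08:45-13:25, 14:35-15:45.
Esperanza ∩ Xiulan ∩ Keanu: 10:20-13:25, 14:35-15:45.
Esperanza ∩ Xiulan ∩ Keanu ∩ Leo: 10:20-11:05, 14:40-15:45.
Esperanza ∩ Xiulan ∩ Keanu ∩ Leo ∩ Omar: 14:40-15:45.
So the common availability across everyone is 14:40-15:45.
The longest is 14:40-15:45 at 65 minutes.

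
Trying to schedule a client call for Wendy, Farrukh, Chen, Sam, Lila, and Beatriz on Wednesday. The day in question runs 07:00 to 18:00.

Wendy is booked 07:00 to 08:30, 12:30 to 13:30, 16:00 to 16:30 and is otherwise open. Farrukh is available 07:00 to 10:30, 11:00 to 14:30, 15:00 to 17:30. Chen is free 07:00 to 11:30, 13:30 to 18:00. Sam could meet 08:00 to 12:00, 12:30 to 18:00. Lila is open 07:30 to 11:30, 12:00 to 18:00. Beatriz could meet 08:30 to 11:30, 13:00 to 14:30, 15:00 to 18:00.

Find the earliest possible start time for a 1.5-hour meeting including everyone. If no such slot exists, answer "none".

08:30

Wendy free: 08:30-12:30, 13:30-16:00, 16:30-18:00 (invert busy blocks within the working day).
Farrukh free: 07:00-10:30, 11:00-14:30, 15:00-17:30.
Chen free: 07:00-11:30, 13:30-18:00.
Sam free: 08:00-12:00, 12:30-18:00.
Lila free: 07:30-11:30, 12:00-18:00.
Beatriz free: 08:30-11:30, 13:00-14:30, 15:00-18:00.
Wendy ∩ Farrukh: 08:30-10:30, 11:00-12:30, 13:30-14:30, 15:00-16:00, 16:30-17:30.
Wendy ∩ Farrukh ∩ Chen: 08:30-10:30, 11:00-11:30, 13:30-14:30, 15:00-16:00, 16:30-17:30.
Wendy ∩ Farrukh ∩ Chen ∩ Sam: 08:30-10:30, 11:00-11:30, 13:30-14:30, 15:00-16:00, 16:30-17:30.
Wendy ∩ Farrukh ∩ Chen ∩ Sam ∩ Lila: 08:30-10:30, 11:00-11:30, 13:30-14:30, 15:00-16:00, 16:30-17:30.
Wendy ∩ Farrukh ∩ Chen ∩ Sam ∩ Lila ∩ Beatriz: 08:30-10:30, 11:00-11:30, 13:30-14:30, 15:00-16:00, 16:30-17:30.
The first common window of at least 90 minutes is 08:30-10:30, so the earliest start is 08:30.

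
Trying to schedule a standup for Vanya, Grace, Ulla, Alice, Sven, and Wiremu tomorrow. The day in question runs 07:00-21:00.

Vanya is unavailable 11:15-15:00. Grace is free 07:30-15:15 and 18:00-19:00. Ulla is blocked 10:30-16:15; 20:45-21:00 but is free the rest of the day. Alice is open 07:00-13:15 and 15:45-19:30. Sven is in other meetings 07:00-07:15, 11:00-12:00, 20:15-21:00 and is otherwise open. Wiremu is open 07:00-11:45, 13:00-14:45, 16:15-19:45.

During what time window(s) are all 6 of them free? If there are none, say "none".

Vanya free: 07:00-11:15, 15:00-21:00 (invert busy blocks within the working day).
Grace free: 07:30-15:15, 18:00-19:00.
Ulla free: 07:00-10:30, 16:15-20:45 (invert busy blocks within the working day).
Alice free: 07:00-13:15, 15:45-19:30.
Sven free: 07:15-11:00, 12:00-20:15 (invert busy blocks within the working day).
Wiremu free: 07:00-11:45, 13:00-14:45, 16:15-19:45.
Vanya ∩ Grace: 07:30-11:15, 15:00-15:15, 18:00-19:00.
Vanya ∩ Grace ∩ Ulla: 07:30-10:30, 18:00-19:00.
Vanya ∩ Grace ∩ Ulla ∩ Alice: 07:30-10:30, 18:00-19:00.
Vanya ∩ Grace ∩ Ulla ∩ Alice ∩ Sven: 07:30-10:30, 18:00-19:00.
Vanya ∩ Grace ∩ Ulla ∩ Alice ∩ Sven ∩ Wiremu: 07:30-10:30, 18:00-19:00.
Those are the intersection windows.

07:30-10:30, 18:00-19:00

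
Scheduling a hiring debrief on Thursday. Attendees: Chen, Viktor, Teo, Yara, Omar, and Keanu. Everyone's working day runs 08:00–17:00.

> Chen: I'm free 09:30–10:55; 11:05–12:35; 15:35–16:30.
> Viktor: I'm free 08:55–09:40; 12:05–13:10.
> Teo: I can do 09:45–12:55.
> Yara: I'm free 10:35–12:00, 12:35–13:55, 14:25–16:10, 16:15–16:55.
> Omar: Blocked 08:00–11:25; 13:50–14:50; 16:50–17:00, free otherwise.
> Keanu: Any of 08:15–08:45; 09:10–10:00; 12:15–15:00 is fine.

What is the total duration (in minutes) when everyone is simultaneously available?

Chen free: 09:30-10:55, 11:05-12:35, 15:35-16:30.
Viktor free: 08:55-09:40, 12:05-13:10.
Teo free: 09:45-12:55.
Yara free: 10:35-12:00, 12:35-13:55, 14:25-16:10, 16:15-16:55.
Omar free: 11:25-13:50, 14:50-16:50 (invert busy blocks within the working day).
Keanu free: 08:15-08:45, 09:10-10:00, 12:15-15:00.
Chen ∩ Viktor: 09:30-09:40, 12:05-12:35.
Chen ∩ Viktor ∩ Teo: 12:05-12:35.
Chen ∩ Viktor ∩ Teo ∩ Yara: ∅.
Chen ∩ Viktor ∩ Teo ∩ Yara ∩ Omar: ∅.
Chen ∩ Viktor ∩ Teo ∩ Yara ∩ Omar ∩ Keanu: ∅.
There is no time when everyone is free.
There is no common window, so the total is 0 minutes.

0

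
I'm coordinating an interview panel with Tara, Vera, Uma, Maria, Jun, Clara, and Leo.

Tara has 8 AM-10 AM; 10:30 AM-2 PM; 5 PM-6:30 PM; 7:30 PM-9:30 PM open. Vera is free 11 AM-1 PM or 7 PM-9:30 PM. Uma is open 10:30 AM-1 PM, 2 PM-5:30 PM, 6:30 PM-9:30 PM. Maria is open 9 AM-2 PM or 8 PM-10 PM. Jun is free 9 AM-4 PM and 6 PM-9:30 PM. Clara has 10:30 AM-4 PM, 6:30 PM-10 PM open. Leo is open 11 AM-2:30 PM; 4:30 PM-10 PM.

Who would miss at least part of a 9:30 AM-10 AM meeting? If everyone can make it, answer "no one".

Clara, Leo, Uma, Vera

Tara: free for 09:30-10:00. Vera: not fully free for 09:30-10:00. Uma: not fully free for 09:30-10:00. Maria: free for 09:30-10:00. Jun: free for 09:30-10:00. Clara: not fully free for 09:30-10:00. Leo: not fully free for 09:30-10:00.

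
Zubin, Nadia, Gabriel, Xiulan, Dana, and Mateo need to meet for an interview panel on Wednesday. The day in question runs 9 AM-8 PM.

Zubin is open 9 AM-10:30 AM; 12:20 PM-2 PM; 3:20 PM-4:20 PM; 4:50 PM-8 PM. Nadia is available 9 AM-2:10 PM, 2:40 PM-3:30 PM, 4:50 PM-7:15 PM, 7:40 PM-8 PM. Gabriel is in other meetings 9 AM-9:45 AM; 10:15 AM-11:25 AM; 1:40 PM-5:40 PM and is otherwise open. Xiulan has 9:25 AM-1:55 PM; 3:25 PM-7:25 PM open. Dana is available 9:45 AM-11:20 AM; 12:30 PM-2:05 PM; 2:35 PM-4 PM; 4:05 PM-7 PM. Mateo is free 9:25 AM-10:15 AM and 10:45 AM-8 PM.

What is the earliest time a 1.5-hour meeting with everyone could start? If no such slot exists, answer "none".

Zubin free: 09:00-10:30, 12:20-14:00, 15:20-16:20, 16:50-20:00.
Nadia free: 09:00-14:10, 14:40-15:30, 16:50-19:15, 19:40-20:00.
Gabriel free: 09:45-10:15, 11:25-13:40, 17:40-20:00 (invert busy blocks within the working day).
Xiulan free: 09:25-13:55, 15:25-19:25.
Dana free: 09:45-11:20, 12:30-14:05, 14:35-16:00, 16:05-19:00.
Mateo free: 09:25-10:15, 10:45-20:00.
Zubin ∩ Nadia: 09:00-10:30, 12:20-14:00, 15:20-15:30, 16:50-19:15, 19:40-20:00.
Zubin ∩ Nadia ∩ Gabriel: 09:45-10:15, 12:20-13:40, 17:40-19:15, 19:40-20:00.
Zubin ∩ Nadia ∩ Gabriel ∩ Xiulan: 09:45-10:15, 12:20-13:40, 17:40-19:15.
Zubin ∩ Nadia ∩ Gabriel ∩ Xiulan ∩ Dana: 09:45-10:15, 12:30-13:40, 17:40-19:00.
Zubin ∩ Nadia ∩ Gabriel ∩ Xiulan ∩ Dana ∩ Mateo: 09:45-10:15, 12:30-13:40, 17:40-19:00.
So the common availability across everyone is 09:45-10:15, 12:30-13:40, 17:40-19:00.
No common window is at least 90 minutes long.

none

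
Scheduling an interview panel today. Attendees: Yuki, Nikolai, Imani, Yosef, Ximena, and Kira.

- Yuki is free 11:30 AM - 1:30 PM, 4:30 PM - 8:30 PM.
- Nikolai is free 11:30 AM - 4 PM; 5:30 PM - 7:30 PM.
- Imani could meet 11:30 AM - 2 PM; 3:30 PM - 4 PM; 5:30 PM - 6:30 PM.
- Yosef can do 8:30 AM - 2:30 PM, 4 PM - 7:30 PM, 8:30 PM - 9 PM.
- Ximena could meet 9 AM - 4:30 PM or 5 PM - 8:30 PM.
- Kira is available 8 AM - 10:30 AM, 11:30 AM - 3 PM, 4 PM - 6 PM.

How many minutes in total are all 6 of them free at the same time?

Yuki ∩ Nikolai: 11:30-13:30, 17:30-19:30.
Yuki ∩ Nikolai ∩ Imani: 11:30-13:30, 17:30-18:30.
Yuki ∩ Nikolai ∩ Imani ∩ Yosef: 11:30-13:30, 17:30-18:30.
Yuki ∩ Nikolai ∩ Imani ∩ Yosef ∩ Ximena: 11:30-13:30, 17:30-18:30.
Yuki ∩ Nikolai ∩ Imani ∩ Yosef ∩ Ximena ∩ Kira: 11:30-13:30, 17:30-18:00.
Summing the common windows: 120 + 30 = 150 minutes.

150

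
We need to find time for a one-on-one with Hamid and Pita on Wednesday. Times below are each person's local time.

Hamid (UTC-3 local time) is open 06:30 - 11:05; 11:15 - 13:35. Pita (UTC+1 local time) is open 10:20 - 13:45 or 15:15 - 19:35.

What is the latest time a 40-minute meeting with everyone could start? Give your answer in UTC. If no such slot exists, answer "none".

Hamid in UTC: 09:30-14:05, 14:15-16:35 (add 3h to convert from UTC-3).
Pita in UTC: 09:20-12:45, 14:15-18:35 (subtract 1h to convert from UTC+1).
Hamid ∩ Pita: 09:30-12:45, 14:15-16:35.
Those are the intersection windows.
The last common window of at least 40 minutes is 14:15-16:35; a 40-minute meeting can start as late as 15:55 and still end by 16:35.

15:55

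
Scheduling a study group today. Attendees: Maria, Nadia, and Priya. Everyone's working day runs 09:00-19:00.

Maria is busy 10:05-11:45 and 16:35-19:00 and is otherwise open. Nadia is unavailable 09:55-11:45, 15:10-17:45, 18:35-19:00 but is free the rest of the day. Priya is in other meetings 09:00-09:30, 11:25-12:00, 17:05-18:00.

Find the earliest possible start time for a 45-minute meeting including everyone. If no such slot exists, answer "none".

Maria free: 09:00-10:05, 11:45-16:35 (invert busy blocks within the working day).
Nadia free: 09:00-09:55, 11:45-15:10, 17:45-18:35 (invert busy blocks within the working day).
Priya free: 09:30-11:25, 12:00-17:05, 18:00-19:00 (invert busy blocks within the working day).
Maria ∩ Nadia: 09:00-09:55, 11:45-15:10.
Maria ∩ Nadia ∩ Priya: 09:30-09:55, 12:00-15:10.
The first common window of at least 45 minutes is 12:00-15:10, so the earliest start is 12:00.

12:00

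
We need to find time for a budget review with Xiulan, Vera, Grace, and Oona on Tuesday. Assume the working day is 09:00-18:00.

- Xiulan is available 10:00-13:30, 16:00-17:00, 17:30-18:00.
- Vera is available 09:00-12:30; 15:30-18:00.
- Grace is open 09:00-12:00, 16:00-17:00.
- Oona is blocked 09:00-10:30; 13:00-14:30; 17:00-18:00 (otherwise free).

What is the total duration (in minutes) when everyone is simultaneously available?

Xiulan free: 10:00-13:30, 16:00-17:00, 17:30-18:00.
Vera free: 09:00-12:30, 15:30-18:00.
Grace free: 09:00-12:00, 16:00-17:00.
Oona free: 10:30-13:00, 14:30-17:00 (invert busy blocks within the working day).
Xiulan ∩ Vera: 10:00-12:30, 16:00-17:00, 17:30-18:00.
Xiulan ∩ Vera ∩ Grace: 10:00-12:00, 16:00-17:00.
Xiulan ∩ Vera ∩ Grace ∩ Oona: 10:30-12:00, 16:00-17:00.
Summing the common windows: 90 + 60 = 150 minutes.

150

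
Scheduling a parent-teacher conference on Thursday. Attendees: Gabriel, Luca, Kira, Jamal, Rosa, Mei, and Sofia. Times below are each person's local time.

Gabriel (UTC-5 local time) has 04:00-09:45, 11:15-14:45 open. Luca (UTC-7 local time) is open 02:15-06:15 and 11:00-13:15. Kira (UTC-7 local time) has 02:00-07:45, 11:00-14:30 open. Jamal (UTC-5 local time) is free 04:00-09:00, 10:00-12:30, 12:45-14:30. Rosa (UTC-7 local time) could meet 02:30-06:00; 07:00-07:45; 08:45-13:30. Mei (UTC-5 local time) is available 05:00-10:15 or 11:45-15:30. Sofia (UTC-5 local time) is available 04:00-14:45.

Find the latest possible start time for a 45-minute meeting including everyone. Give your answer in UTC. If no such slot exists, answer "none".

18:45

Gabriel in UTC: 09:00-14:45, 16:15-19:45 (add 5h to convert from UTC-5).
Luca in UTC: 09:15-13:15, 18:00-20:15 (add 7h to convert from UTC-7).
Kira in UTC: 09:00-14:45, 18:00-21:30 (add 7h to convert from UTC-7).
Jamal in UTC: 09:00-14:00, 15:00-17:30, 17:45-19:30 (add 5h to convert from UTC-5).
Rosa in UTC: 09:30-13:00, 14:00-14:45, 15:45-20:30 (add 7h to convert from UTC-7).
Mei in UTC: 10:00-15:15, 16:45-20:30 (add 5h to convert from UTC-5).
Sofia in UTC: 09:00-19:45 (add 5h to convert from UTC-5).
Gabriel ∩ Luca: 09:15-13:15, 18:00-19:45.
Gabriel ∩ Luca ∩ Kira: 09:15-13:15, 18:00-19:45.
Gabriel ∩ Luca ∩ Kira ∩ Jamal: 09:15-13:15, 18:00-19:30.
Gabriel ∩ Luca ∩ Kira ∩ Jamal ∩ Rosa: 09:30-13:00, 18:00-19:30.
Gabriel ∩ Luca ∩ Kira ∩ Jamal ∩ Rosa ∩ Mei: 10:00-13:00, 18:00-19:30.
Gabriel ∩ Luca ∩ Kira ∩ Jamal ∩ Rosa ∩ Mei ∩ Sofia: 10:00-13:00, 18:00-19:30.
The last common window of at least 45 minutes is 18:00-19:30; a 45-minute meeting can start as late as 18:45 and still end by 19:30.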